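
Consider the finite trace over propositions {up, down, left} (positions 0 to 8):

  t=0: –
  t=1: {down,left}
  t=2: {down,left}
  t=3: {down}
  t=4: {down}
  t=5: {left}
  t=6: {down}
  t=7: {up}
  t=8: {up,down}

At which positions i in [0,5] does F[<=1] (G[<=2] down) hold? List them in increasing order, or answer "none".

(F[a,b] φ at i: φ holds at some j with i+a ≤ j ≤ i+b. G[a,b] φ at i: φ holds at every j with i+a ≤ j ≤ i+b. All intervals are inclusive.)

Evaluate at each i in [0,5]:
  i=0: ✓ (witness j=1)
  i=1: ✓ (witness j=1)
  i=2: ✓ (witness j=2)
  i=3: ✗ (none in [3,4])
  i=4: ✗ (none in [4,5])
  i=5: ✗ (none in [5,6])

0, 1, 2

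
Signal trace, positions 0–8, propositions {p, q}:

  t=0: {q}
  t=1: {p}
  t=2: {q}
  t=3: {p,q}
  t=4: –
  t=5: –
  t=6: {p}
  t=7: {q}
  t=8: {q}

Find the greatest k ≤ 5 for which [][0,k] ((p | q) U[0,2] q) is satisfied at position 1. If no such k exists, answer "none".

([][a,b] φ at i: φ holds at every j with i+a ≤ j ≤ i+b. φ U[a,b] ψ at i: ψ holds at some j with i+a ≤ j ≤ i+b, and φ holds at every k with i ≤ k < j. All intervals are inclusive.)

2

((p | q) U[0,2] q) must hold from j=1 onward; find where it first fails.
  j=1: holds
  j=2: holds
  j=3: holds
  j=4: fails
Holds on [1,3], so largest k = 2.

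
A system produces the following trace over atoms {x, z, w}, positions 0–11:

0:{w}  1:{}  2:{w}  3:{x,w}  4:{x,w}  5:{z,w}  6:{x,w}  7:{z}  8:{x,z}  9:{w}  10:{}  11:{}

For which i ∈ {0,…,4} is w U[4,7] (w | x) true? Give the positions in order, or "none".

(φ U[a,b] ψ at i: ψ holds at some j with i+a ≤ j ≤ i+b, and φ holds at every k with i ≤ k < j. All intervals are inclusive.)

2

Evaluate at each i in [0,4]:
  i=0: ✗ (lhs fails at k=1 before rhs at j=4)
  i=1: ✗ (lhs fails at k=1 before rhs at j=5)
  i=2: ✓ (rhs at j=6; lhs holds on [2,5])
  i=3: ✗ (lhs fails at k=7 before rhs at j=8)
  i=4: ✗ (lhs fails at k=7 before rhs at j=8)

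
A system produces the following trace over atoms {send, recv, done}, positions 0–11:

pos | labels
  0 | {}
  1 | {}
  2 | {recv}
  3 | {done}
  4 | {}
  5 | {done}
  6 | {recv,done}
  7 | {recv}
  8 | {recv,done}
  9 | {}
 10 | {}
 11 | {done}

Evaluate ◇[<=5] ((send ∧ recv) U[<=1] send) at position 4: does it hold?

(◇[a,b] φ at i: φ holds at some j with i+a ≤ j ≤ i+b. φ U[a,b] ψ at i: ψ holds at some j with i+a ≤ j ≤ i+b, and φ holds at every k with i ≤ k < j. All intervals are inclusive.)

Check ((send ∧ recv) U[<=1] send) at each j in [4,9]:
  j=4: fails
  j=5: fails
  j=6: fails
  j=7: fails
  j=8: fails
  j=9: fails
No position in the window satisfies it → formula fails.

No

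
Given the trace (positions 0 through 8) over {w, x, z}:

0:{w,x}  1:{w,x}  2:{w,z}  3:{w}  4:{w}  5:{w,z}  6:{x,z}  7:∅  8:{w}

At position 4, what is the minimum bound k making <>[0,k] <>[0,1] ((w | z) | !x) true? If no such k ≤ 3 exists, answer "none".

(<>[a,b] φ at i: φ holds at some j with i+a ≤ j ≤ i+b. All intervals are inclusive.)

Scan j = 4,5,… for <>[0,1] ((w | z) | !x):
  j=4: holds
First hit at j=4, so smallest k = 4-4 = 0.

0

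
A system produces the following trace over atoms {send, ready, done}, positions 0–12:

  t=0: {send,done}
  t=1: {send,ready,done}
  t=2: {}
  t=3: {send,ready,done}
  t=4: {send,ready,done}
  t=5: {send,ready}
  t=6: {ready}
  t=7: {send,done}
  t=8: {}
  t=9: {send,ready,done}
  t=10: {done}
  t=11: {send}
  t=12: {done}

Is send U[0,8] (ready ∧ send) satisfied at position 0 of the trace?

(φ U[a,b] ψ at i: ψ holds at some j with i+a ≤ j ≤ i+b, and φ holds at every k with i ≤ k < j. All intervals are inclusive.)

Yes

Need some j in [0,8] with (ready ∧ send), and send at every k in [0,j-1].
  j=0: (ready ∧ send) false.
  j=1: (ready ∧ send) holds; send holds at every k in [0,0] → satisfied.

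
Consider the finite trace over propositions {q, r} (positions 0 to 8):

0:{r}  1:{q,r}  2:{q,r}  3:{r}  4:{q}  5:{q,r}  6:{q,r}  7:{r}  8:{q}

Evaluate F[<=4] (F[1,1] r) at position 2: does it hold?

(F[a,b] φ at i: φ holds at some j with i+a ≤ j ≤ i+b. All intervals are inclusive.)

True

Check F[1,1] r at each j in [2,6]:
  j=2: holds (witness at 3)
  j=3: fails (none in [4,4])
  j=4: holds (witness at 5)
  j=5: holds (witness at 6)
  j=6: holds (witness at 7)
Found at j=2 → formula holds.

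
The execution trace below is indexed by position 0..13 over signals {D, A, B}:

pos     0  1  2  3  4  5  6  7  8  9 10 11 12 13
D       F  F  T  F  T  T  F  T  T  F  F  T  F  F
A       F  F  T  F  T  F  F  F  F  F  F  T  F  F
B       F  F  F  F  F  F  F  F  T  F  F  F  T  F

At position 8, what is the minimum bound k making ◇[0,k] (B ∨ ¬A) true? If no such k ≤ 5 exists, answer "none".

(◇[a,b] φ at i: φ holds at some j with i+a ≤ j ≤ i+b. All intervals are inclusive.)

0

Scan j = 8,9,… for (B ∨ ¬A):
  j=8: holds
First hit at j=8, so smallest k = 8-8 = 0.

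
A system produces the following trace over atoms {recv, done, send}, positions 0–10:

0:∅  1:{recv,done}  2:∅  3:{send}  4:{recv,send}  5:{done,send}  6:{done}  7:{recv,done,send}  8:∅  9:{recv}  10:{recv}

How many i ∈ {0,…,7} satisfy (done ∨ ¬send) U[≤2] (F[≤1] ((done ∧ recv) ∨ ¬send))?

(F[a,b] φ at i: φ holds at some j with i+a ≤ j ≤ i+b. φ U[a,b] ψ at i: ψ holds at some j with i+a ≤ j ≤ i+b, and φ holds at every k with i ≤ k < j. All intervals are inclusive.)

Evaluate at each i in [0,7]:
  i=0: ✓ (rhs at j=0)
  i=1: ✓ (rhs at j=1)
  i=2: ✓ (rhs at j=2)
  i=3: ✗ (lhs fails at k=3 before rhs at j=5)
  i=4: ✗ (lhs fails at k=4 before rhs at j=5)
  i=5: ✓ (rhs at j=5)
  i=6: ✓ (rhs at j=6)
  i=7: ✓ (rhs at j=7)
Positions where it holds: {0, 1, 2, 5, 6, 7} → 6.

6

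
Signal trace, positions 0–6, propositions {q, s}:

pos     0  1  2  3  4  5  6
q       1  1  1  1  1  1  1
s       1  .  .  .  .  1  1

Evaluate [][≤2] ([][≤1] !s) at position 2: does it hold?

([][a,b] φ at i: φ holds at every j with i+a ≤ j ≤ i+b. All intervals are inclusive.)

Check [][≤1] !s at every j in [2,4]:
  j=2: holds on [2,3]
  j=3: holds on [3,4]
  j=4: fails at 5
Fails at j=4 → formula fails.

False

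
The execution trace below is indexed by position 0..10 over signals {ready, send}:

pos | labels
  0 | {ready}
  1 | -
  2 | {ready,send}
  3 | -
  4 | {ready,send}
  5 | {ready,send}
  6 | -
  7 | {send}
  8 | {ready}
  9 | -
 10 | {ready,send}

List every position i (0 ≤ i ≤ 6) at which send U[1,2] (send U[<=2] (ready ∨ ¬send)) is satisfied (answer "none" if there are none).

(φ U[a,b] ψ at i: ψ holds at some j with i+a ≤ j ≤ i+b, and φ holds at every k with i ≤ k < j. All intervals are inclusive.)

Evaluate at each i in [0,6]:
  i=0: ✗ (lhs fails at k=0 before rhs at j=1)
  i=1: ✗ (lhs fails at k=1 before rhs at j=2)
  i=2: ✓ (rhs at j=3; lhs holds on [2,2])
  i=3: ✗ (lhs fails at k=3 before rhs at j=4)
  i=4: ✓ (rhs at j=5; lhs holds on [4,4])
  i=5: ✓ (rhs at j=6; lhs holds on [5,5])
  i=6: ✗ (lhs fails at k=6 before rhs at j=7)

2, 4, 5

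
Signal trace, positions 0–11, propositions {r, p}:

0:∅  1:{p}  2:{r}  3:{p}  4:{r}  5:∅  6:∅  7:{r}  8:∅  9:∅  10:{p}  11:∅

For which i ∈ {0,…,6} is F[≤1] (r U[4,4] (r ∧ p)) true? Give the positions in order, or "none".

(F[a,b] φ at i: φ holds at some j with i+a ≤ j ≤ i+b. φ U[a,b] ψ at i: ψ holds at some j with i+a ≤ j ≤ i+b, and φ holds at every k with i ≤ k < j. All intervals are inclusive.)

Evaluate at each i in [0,6]:
  i=0: ✗ (none in [0,1])
  i=1: ✗ (none in [1,2])
  i=2: ✗ (none in [2,3])
  i=3: ✗ (none in [3,4])
  i=4: ✗ (none in [4,5])
  i=5: ✗ (none in [5,6])
  i=6: ✗ (none in [6,7])

none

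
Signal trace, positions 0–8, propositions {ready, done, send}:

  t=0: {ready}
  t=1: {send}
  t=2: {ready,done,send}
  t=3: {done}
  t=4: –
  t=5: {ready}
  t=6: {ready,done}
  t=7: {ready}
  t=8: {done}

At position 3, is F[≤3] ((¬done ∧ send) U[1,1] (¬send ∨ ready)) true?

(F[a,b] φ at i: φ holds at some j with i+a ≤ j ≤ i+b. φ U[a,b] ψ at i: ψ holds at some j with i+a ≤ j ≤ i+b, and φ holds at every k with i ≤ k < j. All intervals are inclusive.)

Check ((¬done ∧ send) U[1,1] (¬send ∨ ready)) at each j in [3,6]:
  j=3: fails
  j=4: fails
  j=5: fails
  j=6: fails
No position in the window satisfies it → formula fails.

False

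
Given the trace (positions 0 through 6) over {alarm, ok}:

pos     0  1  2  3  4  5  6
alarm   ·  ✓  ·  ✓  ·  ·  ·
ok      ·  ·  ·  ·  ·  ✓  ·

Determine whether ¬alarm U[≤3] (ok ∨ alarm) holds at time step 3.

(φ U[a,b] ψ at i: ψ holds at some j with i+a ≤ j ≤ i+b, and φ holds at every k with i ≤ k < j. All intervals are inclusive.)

Yes

Need some j in [3,6] with (ok ∨ alarm), and ¬alarm at every k in [3,j-1].
  j=3: (ok ∨ alarm) holds; no prefix to check → satisfied.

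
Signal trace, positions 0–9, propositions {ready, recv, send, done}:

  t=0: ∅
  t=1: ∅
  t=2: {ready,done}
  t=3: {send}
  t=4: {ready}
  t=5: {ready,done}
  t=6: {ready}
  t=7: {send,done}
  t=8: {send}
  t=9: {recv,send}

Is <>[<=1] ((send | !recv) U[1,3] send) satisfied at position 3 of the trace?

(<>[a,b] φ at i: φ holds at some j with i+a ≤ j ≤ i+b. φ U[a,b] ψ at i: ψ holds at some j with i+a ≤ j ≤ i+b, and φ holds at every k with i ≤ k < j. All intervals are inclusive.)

Check ((send | !recv) U[1,3] send) at each j in [3,4]:
  j=3: fails
  j=4: holds
Found at j=4 → formula holds.

Yes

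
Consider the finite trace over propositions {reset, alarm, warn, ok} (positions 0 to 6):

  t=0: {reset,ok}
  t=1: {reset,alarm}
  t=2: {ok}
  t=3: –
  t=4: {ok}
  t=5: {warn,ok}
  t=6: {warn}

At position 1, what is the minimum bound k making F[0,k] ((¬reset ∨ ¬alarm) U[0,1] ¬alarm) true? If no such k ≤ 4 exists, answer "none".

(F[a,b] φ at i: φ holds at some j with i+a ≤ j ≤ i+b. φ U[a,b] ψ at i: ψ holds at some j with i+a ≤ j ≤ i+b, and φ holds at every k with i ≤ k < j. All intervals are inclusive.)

Scan j = 1,2,… for ((¬reset ∨ ¬alarm) U[0,1] ¬alarm):
  j=1: fails
  j=2: holds
First hit at j=2, so smallest k = 2-1 = 1.

1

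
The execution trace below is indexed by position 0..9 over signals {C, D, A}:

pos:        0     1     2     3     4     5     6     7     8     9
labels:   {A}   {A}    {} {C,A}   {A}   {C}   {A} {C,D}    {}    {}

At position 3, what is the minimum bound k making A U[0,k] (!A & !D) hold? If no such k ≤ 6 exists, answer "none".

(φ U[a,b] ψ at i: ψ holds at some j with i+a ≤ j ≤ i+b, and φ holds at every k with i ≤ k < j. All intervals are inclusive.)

2

Need earliest j ≥ 3 with (!A & !D), and A at every k in [3,j-1].
  j=3: rhs fails.
  j=4: rhs fails.
  j=5: rhs holds; lhs holds on [3,4]. k = 2.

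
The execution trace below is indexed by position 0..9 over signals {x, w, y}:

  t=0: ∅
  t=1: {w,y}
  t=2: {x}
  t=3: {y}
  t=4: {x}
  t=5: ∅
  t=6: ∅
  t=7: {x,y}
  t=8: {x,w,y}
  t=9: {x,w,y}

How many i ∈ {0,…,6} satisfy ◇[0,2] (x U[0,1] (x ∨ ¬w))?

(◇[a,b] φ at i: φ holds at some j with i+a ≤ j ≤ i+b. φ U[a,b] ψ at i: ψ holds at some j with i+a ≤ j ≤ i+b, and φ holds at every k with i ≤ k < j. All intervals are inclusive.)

7

Evaluate at each i in [0,6]:
  i=0: ✓ (witness j=0)
  i=1: ✓ (witness j=2)
  i=2: ✓ (witness j=2)
  i=3: ✓ (witness j=3)
  i=4: ✓ (witness j=4)
  i=5: ✓ (witness j=5)
  i=6: ✓ (witness j=6)
Positions where it holds: {0, 1, 2, 3, 4, 5, 6} → 7.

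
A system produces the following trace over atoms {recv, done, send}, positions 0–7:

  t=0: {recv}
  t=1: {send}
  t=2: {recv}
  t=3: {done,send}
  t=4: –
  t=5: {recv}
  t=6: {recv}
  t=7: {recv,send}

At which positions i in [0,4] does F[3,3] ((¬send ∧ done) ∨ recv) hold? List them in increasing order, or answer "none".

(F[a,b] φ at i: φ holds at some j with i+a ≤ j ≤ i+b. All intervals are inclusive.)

Evaluate at each i in [0,4]:
  i=0: ✗ (none in [3,3])
  i=1: ✗ (none in [4,4])
  i=2: ✓ (witness j=5)
  i=3: ✓ (witness j=6)
  i=4: ✓ (witness j=7)

2, 3, 4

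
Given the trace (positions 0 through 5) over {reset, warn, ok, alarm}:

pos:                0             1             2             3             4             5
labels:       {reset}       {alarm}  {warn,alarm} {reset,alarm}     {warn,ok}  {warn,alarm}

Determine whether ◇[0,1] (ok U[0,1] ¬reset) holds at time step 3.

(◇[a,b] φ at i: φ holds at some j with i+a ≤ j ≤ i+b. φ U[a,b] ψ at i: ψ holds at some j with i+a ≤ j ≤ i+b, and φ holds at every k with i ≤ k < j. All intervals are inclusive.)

True

Check (ok U[0,1] ¬reset) at each j in [3,4]:
  j=3: fails
  j=4: holds
Found at j=4 → formula holds.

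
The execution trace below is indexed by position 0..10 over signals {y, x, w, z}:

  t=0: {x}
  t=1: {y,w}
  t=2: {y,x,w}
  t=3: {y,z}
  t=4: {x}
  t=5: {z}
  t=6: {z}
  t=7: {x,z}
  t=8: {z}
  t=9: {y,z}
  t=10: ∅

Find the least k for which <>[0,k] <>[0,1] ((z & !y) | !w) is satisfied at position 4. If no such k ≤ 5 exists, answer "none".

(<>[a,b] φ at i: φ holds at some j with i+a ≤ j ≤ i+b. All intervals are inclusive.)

0

Scan j = 4,5,… for <>[0,1] ((z & !y) | !w):
  j=4: holds
First hit at j=4, so smallest k = 4-4 = 0.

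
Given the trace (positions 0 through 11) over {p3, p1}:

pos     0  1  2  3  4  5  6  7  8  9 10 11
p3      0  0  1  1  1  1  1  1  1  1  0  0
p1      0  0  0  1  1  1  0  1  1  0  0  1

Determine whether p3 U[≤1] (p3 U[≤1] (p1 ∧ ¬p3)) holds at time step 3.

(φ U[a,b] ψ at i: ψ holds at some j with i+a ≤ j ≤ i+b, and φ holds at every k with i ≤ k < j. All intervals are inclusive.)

Need some j in [3,4] with (p3 U[≤1] (p1 ∧ ¬p3)), and p3 at every k in [3,j-1].
  j=3: (p3 U[≤1] (p1 ∧ ¬p3)) — fails.
  j=4: (p3 U[≤1] (p1 ∧ ¬p3)) — fails.
No j in the window works → until fails.

False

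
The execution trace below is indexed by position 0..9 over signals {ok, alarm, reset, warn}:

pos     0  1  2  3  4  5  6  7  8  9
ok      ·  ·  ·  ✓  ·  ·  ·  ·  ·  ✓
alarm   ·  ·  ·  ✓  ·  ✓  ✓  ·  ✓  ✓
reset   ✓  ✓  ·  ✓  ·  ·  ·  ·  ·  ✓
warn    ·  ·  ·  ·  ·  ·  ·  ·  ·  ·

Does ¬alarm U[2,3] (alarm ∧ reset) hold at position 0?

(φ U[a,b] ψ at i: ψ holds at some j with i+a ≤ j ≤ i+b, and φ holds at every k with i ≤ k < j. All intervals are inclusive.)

Holds

Need some j in [2,3] with (alarm ∧ reset), and ¬alarm at every k in [0,j-1].
  j=2: (alarm ∧ reset) false.
  j=3: (alarm ∧ reset) holds; ¬alarm holds at every k in [0,2] → satisfied.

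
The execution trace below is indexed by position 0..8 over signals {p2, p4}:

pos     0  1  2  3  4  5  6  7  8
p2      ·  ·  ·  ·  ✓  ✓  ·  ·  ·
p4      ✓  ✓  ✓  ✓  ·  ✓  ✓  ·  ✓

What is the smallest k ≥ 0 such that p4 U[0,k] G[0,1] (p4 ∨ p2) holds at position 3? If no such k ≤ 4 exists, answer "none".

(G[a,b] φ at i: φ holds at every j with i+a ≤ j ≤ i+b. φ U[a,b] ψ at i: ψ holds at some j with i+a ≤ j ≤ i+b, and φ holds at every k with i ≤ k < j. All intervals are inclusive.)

Need earliest j ≥ 3 with G[0,1] (p4 ∨ p2), and p4 at every k in [3,j-1].
  j=3: rhs holds (empty prefix). k = 0.

0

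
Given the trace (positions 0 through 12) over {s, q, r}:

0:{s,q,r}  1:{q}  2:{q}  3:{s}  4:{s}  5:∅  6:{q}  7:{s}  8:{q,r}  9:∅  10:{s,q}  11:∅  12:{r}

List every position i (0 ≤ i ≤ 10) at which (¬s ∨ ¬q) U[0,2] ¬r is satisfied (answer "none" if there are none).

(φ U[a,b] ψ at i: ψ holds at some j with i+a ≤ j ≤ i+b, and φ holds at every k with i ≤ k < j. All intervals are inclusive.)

1, 2, 3, 4, 5, 6, 7, 8, 9, 10

Evaluate at each i in [0,10]:
  i=0: ✗ (lhs fails at k=0 before rhs at j=1)
  i=1: ✓ (rhs at j=1)
  i=2: ✓ (rhs at j=2)
  i=3: ✓ (rhs at j=3)
  i=4: ✓ (rhs at j=4)
  i=5: ✓ (rhs at j=5)
  i=6: ✓ (rhs at j=6)
  i=7: ✓ (rhs at j=7)
  i=8: ✓ (rhs at j=9; lhs holds on [8,8])
  i=9: ✓ (rhs at j=9)
  i=10: ✓ (rhs at j=10)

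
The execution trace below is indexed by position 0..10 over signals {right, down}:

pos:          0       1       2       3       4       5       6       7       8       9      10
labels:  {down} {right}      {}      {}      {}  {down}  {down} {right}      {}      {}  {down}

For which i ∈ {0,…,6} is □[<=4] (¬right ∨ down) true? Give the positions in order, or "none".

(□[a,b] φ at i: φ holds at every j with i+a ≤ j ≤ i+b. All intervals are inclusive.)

Evaluate at each i in [0,6]:
  i=0: ✗ (fails at j=1)
  i=1: ✗ (fails at j=1)
  i=2: ✓ (all of [2,6])
  i=3: ✗ (fails at j=7)
  i=4: ✗ (fails at j=7)
  i=5: ✗ (fails at j=7)
  i=6: ✗ (fails at j=7)

2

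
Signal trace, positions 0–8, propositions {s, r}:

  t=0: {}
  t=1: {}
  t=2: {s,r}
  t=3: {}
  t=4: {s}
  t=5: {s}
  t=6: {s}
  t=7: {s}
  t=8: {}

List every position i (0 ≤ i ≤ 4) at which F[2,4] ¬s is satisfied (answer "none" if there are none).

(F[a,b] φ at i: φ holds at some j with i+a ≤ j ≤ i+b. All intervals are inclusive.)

0, 1, 4

Evaluate at each i in [0,4]:
  i=0: ✓ (witness j=3)
  i=1: ✓ (witness j=3)
  i=2: ✗ (none in [4,6])
  i=3: ✗ (none in [5,7])
  i=4: ✓ (witness j=8)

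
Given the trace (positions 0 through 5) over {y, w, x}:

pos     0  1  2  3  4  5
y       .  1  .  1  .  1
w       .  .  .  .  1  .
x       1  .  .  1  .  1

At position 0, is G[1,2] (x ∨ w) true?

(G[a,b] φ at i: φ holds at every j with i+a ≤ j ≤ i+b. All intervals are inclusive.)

Check (x ∨ w) at every j in [1,2]:
  j=1: false
  j=2: false
Fails at j=1 → formula fails.

Does not hold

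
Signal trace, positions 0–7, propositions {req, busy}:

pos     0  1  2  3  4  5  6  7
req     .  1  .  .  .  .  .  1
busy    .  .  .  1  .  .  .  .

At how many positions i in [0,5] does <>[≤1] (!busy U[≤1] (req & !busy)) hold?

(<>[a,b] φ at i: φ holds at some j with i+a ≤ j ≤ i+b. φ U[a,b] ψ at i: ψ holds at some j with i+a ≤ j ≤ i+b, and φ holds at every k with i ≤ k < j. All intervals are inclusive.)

Evaluate at each i in [0,5]:
  i=0: ✓ (witness j=0)
  i=1: ✓ (witness j=1)
  i=2: ✗ (none in [2,3])
  i=3: ✗ (none in [3,4])
  i=4: ✗ (none in [4,5])
  i=5: ✓ (witness j=6)
Positions where it holds: {0, 1, 5} → 3.

3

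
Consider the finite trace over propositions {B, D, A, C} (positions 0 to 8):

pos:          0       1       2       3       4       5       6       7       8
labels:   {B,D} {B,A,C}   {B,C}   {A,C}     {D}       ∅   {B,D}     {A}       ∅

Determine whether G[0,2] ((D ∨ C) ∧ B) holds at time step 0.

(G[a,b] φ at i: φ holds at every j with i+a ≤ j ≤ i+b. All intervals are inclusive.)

Check ((D ∨ C) ∧ B) at every j in [0,2]:
  j=0: true
  j=1: true
  j=2: true
All positions satisfy it → formula holds.

Holds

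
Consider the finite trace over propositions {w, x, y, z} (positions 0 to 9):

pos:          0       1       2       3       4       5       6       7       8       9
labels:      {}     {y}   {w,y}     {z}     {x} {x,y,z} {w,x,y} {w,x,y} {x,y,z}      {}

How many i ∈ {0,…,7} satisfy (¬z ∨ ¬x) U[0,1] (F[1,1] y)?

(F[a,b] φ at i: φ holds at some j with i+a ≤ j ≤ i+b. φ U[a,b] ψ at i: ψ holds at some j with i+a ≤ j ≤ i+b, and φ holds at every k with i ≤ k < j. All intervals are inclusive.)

7

Evaluate at each i in [0,7]:
  i=0: ✓ (rhs at j=0)
  i=1: ✓ (rhs at j=1)
  i=2: ✗ (no rhs in [2,3])
  i=3: ✓ (rhs at j=4; lhs holds on [3,3])
  i=4: ✓ (rhs at j=4)
  i=5: ✓ (rhs at j=5)
  i=6: ✓ (rhs at j=6)
  i=7: ✓ (rhs at j=7)
Positions where it holds: {0, 1, 3, 4, 5, 6, 7} → 7.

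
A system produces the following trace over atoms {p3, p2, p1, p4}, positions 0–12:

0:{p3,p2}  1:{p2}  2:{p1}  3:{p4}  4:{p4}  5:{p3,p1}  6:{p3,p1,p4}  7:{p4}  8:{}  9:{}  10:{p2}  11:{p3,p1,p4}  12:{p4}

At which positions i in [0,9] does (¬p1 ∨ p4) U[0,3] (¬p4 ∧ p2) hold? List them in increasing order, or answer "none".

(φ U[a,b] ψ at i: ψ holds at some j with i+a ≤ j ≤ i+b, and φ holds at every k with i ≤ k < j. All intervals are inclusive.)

0, 1, 7, 8, 9

Evaluate at each i in [0,9]:
  i=0: ✓ (rhs at j=0)
  i=1: ✓ (rhs at j=1)
  i=2: ✗ (no rhs in [2,5])
  i=3: ✗ (no rhs in [3,6])
  i=4: ✗ (no rhs in [4,7])
  i=5: ✗ (no rhs in [5,8])
  i=6: ✗ (no rhs in [6,9])
  i=7: ✓ (rhs at j=10; lhs holds on [7,9])
  i=8: ✓ (rhs at j=10; lhs holds on [8,9])
  i=9: ✓ (rhs at j=10; lhs holds on [9,9])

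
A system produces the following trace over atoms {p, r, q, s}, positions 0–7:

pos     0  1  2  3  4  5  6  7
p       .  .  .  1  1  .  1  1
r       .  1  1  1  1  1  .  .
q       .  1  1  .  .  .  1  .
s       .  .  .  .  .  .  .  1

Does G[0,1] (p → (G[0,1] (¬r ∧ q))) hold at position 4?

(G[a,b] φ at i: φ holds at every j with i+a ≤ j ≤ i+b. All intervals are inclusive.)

False

Check (p → (G[0,1] (¬r ∧ q))) at every j in [4,5]:
  j=4: antecedent true; consequent fails at 4 → ✗
  j=5: antecedent false → ✓
Fails at j=4 → formula fails.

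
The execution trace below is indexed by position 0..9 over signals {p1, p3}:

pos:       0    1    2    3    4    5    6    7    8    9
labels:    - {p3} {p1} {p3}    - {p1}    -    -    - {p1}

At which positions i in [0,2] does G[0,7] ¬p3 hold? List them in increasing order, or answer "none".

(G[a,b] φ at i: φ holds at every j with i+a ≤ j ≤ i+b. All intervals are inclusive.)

none

Evaluate at each i in [0,2]:
  i=0: ✗ (fails at j=1)
  i=1: ✗ (fails at j=1)
  i=2: ✗ (fails at j=3)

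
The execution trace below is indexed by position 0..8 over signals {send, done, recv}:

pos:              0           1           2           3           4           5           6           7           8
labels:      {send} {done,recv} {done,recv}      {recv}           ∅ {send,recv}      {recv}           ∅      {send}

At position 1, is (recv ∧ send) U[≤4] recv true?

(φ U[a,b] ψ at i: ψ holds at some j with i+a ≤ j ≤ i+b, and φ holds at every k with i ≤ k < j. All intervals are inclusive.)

Need some j in [1,5] with recv, and (recv ∧ send) at every k in [1,j-1].
  j=1: recv holds; no prefix to check → satisfied.

Yes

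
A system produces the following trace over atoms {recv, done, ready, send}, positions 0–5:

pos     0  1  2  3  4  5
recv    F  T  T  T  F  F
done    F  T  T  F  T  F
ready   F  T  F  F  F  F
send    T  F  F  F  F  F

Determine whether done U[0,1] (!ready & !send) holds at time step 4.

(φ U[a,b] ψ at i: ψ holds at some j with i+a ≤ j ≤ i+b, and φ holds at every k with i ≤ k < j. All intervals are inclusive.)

Need some j in [4,5] with (!ready & !send), and done at every k in [4,j-1].
  j=4: (!ready & !send) holds; no prefix to check → satisfied.

Yes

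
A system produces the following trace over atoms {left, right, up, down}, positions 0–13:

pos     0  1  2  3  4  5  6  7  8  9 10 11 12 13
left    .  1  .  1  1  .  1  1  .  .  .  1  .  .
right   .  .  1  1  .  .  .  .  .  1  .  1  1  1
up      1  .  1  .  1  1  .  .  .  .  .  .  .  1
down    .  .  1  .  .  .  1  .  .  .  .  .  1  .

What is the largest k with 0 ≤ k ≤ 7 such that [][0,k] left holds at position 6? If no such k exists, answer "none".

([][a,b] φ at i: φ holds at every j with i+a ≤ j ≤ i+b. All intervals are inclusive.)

1

left must hold from j=6 onward; find where it first fails.
  j=6: holds
  j=7: holds
  j=8: fails
Holds on [6,7], so largest k = 1.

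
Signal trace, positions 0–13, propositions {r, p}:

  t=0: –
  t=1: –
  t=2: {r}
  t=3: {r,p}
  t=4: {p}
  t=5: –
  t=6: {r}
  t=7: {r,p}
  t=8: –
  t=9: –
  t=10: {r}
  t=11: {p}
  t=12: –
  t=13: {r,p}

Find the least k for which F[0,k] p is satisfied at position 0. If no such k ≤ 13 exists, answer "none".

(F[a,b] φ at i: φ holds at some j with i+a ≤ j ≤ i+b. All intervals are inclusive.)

Scan j = 0,1,… for p:
  j=0: fails
  j=1: fails
  j=2: fails
  j=3: holds
First hit at j=3, so smallest k = 3-0 = 3.

3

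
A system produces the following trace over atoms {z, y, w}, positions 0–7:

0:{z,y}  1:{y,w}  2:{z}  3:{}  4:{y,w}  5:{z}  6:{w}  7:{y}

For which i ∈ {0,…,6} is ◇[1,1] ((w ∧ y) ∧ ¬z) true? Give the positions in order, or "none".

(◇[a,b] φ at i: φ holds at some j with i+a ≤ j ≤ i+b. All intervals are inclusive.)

0, 3

Evaluate at each i in [0,6]:
  i=0: ✓ (witness j=1)
  i=1: ✗ (none in [2,2])
  i=2: ✗ (none in [3,3])
  i=3: ✓ (witness j=4)
  i=4: ✗ (none in [5,5])
  i=5: ✗ (none in [6,6])
  i=6: ✗ (none in [7,7])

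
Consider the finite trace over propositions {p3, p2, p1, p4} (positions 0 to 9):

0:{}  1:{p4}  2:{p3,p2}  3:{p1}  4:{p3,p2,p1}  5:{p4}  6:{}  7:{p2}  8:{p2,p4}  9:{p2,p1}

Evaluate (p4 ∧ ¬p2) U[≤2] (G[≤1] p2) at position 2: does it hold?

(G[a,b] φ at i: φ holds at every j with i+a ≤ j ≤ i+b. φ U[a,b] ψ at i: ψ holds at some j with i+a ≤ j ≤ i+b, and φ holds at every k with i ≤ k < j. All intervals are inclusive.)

Need some j in [2,4] with G[≤1] p2, and (p4 ∧ ¬p2) at every k in [2,j-1].
  j=2: G[≤1] p2 — fails at 3.
  j=3: G[≤1] p2 — fails at 3.
  j=4: G[≤1] p2 — fails at 5.
No j in the window works → until fails.

Does not hold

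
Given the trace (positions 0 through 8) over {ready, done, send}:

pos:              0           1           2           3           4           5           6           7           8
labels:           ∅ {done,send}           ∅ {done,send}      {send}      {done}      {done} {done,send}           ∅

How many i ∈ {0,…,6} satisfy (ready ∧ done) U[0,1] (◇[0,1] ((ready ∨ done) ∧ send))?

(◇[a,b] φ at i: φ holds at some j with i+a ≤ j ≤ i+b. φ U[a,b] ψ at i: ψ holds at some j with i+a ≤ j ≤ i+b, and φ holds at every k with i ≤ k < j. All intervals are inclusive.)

Evaluate at each i in [0,6]:
  i=0: ✓ (rhs at j=0)
  i=1: ✓ (rhs at j=1)
  i=2: ✓ (rhs at j=2)
  i=3: ✓ (rhs at j=3)
  i=4: ✗ (no rhs in [4,5])
  i=5: ✗ (lhs fails at k=5 before rhs at j=6)
  i=6: ✓ (rhs at j=6)
Positions where it holds: {0, 1, 2, 3, 6} → 5.

5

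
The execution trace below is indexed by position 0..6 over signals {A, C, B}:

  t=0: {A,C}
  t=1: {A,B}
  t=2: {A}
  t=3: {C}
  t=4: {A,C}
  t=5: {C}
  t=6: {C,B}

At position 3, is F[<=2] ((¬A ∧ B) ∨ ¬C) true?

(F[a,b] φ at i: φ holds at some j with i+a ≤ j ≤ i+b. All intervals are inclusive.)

Check ((¬A ∧ B) ∨ ¬C) at each j in [3,5]:
  j=3: false
  j=4: false
  j=5: false
No position in the window satisfies it → formula fails.

Does not hold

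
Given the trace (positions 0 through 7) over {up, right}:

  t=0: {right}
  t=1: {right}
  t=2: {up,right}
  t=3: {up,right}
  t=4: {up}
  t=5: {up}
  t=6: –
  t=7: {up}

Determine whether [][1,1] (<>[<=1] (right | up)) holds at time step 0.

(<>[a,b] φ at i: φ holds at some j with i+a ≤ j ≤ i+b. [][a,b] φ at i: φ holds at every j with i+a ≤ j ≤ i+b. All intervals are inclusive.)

True

Check <>[<=1] (right | up) at every j in [1,1]:
  j=1: holds (witness at 1)
All positions satisfy it → formula holds.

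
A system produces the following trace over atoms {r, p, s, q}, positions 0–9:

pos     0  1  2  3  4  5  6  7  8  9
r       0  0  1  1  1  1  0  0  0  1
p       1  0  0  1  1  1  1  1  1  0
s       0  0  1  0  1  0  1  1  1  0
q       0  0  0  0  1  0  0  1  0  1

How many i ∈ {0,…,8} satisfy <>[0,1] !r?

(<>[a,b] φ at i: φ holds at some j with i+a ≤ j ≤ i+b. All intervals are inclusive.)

Evaluate at each i in [0,8]:
  i=0: ✓ (witness j=0)
  i=1: ✓ (witness j=1)
  i=2: ✗ (none in [2,3])
  i=3: ✗ (none in [3,4])
  i=4: ✗ (none in [4,5])
  i=5: ✓ (witness j=6)
  i=6: ✓ (witness j=6)
  i=7: ✓ (witness j=7)
  i=8: ✓ (witness j=8)
Positions where it holds: {0, 1, 5, 6, 7, 8} → 6.

6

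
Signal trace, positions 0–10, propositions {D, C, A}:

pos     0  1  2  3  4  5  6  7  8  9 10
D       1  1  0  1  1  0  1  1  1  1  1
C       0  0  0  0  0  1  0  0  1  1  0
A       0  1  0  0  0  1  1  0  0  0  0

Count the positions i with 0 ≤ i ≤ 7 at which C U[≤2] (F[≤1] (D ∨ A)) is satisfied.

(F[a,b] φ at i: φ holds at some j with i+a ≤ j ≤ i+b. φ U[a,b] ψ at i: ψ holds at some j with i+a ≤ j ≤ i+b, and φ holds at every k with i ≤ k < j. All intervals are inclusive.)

Evaluate at each i in [0,7]:
  i=0: ✓ (rhs at j=0)
  i=1: ✓ (rhs at j=1)
  i=2: ✓ (rhs at j=2)
  i=3: ✓ (rhs at j=3)
  i=4: ✓ (rhs at j=4)
  i=5: ✓ (rhs at j=5)
  i=6: ✓ (rhs at j=6)
  i=7: ✓ (rhs at j=7)
Positions where it holds: {0, 1, 2, 3, 4, 5, 6, 7} → 8.

8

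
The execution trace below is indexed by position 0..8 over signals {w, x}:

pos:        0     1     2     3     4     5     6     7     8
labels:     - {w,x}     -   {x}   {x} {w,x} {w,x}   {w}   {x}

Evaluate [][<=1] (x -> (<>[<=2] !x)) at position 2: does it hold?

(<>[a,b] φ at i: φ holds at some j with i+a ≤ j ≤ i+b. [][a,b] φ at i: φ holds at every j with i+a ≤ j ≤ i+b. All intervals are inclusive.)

No

Check (x -> (<>[<=2] !x)) at every j in [2,3]:
  j=2: antecedent false → ✓
  j=3: antecedent true; consequent fails (none in [3,5]) → ✗
Fails at j=3 → formula fails.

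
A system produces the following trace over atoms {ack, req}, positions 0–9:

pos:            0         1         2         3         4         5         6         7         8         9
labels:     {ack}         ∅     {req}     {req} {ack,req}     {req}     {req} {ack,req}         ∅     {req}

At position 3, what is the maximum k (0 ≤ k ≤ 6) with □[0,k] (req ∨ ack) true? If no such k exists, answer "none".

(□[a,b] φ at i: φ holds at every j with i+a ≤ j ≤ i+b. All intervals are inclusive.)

4

(req ∨ ack) must hold from j=3 onward; find where it first fails.
  j=3: holds
  j=4: holds
  j=5: holds
  j=6: holds
  j=7: holds
  j=8: fails
Holds on [3,7], so largest k = 4.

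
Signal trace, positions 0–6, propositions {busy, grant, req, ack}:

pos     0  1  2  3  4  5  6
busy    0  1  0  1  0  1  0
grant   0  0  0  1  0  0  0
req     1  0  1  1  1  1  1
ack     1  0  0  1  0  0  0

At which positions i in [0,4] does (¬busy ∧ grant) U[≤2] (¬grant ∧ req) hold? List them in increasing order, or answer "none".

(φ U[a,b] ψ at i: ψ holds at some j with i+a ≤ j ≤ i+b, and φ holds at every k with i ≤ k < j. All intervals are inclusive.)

0, 2, 4

Evaluate at each i in [0,4]:
  i=0: ✓ (rhs at j=0)
  i=1: ✗ (lhs fails at k=1 before rhs at j=2)
  i=2: ✓ (rhs at j=2)
  i=3: ✗ (lhs fails at k=3 before rhs at j=4)
  i=4: ✓ (rhs at j=4)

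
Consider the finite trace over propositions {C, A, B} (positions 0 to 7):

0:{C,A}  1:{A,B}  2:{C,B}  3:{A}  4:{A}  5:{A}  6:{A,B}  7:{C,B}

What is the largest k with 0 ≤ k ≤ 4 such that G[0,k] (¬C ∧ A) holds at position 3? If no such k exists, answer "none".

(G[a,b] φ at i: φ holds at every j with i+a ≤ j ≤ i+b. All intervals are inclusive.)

3

(¬C ∧ A) must hold from j=3 onward; find where it first fails.
  j=3: holds
  j=4: holds
  j=5: holds
  j=6: holds
  j=7: fails
Holds on [3,6], so largest k = 3.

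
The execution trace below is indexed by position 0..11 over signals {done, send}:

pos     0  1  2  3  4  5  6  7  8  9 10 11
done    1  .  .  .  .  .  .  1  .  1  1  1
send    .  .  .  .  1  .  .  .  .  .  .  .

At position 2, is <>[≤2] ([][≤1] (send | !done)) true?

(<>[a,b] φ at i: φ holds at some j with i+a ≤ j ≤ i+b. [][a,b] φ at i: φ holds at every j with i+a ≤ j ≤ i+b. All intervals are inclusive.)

Check [][≤1] (send | !done) at each j in [2,4]:
  j=2: holds on [2,3]
  j=3: holds on [3,4]
  j=4: holds on [4,5]
Found at j=2 → formula holds.

Yes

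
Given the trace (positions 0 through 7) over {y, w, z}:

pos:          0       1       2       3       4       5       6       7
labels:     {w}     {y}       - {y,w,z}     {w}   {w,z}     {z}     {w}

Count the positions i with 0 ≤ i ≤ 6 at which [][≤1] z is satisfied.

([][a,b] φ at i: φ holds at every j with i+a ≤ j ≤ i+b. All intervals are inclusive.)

1

Evaluate at each i in [0,6]:
  i=0: ✗ (fails at j=0)
  i=1: ✗ (fails at j=1)
  i=2: ✗ (fails at j=2)
  i=3: ✗ (fails at j=4)
  i=4: ✗ (fails at j=4)
  i=5: ✓ (all of [5,6])
  i=6: ✗ (fails at j=7)
Positions where it holds: {5} → 1.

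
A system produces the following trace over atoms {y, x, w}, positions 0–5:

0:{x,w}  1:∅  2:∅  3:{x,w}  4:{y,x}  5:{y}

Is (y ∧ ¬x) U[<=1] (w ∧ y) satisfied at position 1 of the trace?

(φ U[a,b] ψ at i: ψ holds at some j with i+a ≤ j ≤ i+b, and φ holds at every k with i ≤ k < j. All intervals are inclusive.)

Need some j in [1,2] with (w ∧ y), and (y ∧ ¬x) at every k in [1,j-1].
  j=1: (w ∧ y) false.
  j=2: (w ∧ y) false.
No j in the window works → until fails.

False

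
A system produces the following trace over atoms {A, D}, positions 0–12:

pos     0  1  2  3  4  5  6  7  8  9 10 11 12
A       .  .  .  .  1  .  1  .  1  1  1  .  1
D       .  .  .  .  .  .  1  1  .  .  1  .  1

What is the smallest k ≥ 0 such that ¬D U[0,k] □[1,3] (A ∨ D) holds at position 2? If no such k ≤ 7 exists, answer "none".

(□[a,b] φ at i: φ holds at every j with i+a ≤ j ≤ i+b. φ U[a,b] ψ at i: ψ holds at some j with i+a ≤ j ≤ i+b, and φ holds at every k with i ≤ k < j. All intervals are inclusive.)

Need earliest j ≥ 2 with □[1,3] (A ∨ D), and ¬D at every k in [2,j-1].
  j=2: rhs fails.
  j=3: rhs fails.
  j=4: rhs fails.
  j=5: rhs holds; lhs holds on [2,4]. k = 3.

3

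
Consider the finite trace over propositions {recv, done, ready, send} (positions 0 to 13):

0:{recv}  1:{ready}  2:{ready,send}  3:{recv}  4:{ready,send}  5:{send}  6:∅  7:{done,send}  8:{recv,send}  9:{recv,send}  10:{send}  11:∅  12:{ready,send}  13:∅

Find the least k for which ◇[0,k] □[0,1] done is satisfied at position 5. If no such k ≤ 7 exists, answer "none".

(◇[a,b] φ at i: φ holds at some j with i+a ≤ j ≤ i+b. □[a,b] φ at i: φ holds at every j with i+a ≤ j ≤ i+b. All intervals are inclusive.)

Scan j = 5,6,… for □[0,1] done:
  j=5: fails
  j=6: fails
  j=7: fails
  j=8: fails
  j=9: fails
  j=10: fails
  j=11: fails
  j=12: fails
No j in [5,12] satisfies it → none.

none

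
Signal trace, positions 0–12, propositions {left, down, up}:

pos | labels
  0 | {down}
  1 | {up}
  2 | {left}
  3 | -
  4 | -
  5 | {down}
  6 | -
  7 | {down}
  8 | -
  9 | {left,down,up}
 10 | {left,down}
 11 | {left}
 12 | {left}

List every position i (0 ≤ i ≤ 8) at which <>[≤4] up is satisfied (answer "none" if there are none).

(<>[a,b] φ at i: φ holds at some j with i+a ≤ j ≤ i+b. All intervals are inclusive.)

Evaluate at each i in [0,8]:
  i=0: ✓ (witness j=1)
  i=1: ✓ (witness j=1)
  i=2: ✗ (none in [2,6])
  i=3: ✗ (none in [3,7])
  i=4: ✗ (none in [4,8])
  i=5: ✓ (witness j=9)
  i=6: ✓ (witness j=9)
  i=7: ✓ (witness j=9)
  i=8: ✓ (witness j=9)

0, 1, 5, 6, 7, 8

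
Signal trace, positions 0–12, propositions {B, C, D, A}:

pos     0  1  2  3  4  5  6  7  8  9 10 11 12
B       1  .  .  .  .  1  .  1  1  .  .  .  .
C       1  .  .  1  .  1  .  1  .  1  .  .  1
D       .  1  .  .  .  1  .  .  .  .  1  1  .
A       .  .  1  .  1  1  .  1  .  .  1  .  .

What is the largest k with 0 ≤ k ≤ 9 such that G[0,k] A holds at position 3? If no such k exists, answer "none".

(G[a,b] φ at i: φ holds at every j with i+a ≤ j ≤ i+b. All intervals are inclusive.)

A must hold from j=3 onward; find where it first fails.
  j=3: fails → no k works.

none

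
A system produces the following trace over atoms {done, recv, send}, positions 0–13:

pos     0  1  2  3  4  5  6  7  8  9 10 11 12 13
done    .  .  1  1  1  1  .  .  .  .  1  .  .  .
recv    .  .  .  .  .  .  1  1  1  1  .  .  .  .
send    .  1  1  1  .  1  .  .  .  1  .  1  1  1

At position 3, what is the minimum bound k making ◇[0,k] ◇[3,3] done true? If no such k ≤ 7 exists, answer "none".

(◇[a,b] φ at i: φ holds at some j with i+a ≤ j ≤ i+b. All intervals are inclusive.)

4

Scan j = 3,4,… for ◇[3,3] done:
  j=3: fails
  j=4: fails
  j=5: fails
  j=6: fails
  j=7: holds
First hit at j=7, so smallest k = 7-3 = 4.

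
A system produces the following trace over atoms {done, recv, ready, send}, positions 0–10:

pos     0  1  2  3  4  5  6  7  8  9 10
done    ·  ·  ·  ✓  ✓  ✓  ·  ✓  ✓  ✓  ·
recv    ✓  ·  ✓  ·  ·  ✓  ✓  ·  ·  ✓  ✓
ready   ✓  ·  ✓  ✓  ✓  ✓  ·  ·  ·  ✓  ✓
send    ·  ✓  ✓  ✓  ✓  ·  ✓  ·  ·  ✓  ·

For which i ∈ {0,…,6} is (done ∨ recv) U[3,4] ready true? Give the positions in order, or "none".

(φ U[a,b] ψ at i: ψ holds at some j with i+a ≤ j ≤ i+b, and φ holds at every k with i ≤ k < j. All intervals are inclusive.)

Evaluate at each i in [0,6]:
  i=0: ✗ (lhs fails at k=1 before rhs at j=3)
  i=1: ✗ (lhs fails at k=1 before rhs at j=4)
  i=2: ✓ (rhs at j=5; lhs holds on [2,4])
  i=3: ✗ (no rhs in [6,7])
  i=4: ✗ (no rhs in [7,8])
  i=5: ✓ (rhs at j=9; lhs holds on [5,8])
  i=6: ✓ (rhs at j=9; lhs holds on [6,8])

2, 5, 6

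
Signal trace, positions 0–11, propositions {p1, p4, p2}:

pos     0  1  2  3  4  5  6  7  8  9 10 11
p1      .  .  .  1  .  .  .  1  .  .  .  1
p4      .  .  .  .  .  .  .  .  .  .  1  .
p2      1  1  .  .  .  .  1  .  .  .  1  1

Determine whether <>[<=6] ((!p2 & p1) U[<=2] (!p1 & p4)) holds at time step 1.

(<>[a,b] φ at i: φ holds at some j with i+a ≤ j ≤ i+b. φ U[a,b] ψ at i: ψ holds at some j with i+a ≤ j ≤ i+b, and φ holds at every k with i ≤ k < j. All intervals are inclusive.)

False

Check ((!p2 & p1) U[<=2] (!p1 & p4)) at each j in [1,7]:
  j=1: fails
  j=2: fails
  j=3: fails
  j=4: fails
  j=5: fails
  j=6: fails
  j=7: fails
No position in the window satisfies it → formula fails.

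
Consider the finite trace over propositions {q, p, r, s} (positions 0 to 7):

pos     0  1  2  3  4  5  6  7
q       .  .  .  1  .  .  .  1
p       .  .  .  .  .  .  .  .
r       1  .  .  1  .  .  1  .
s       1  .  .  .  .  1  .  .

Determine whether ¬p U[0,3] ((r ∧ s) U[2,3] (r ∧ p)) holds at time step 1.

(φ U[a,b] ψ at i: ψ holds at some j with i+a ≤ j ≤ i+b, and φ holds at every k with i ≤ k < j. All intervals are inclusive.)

No

Need some j in [1,4] with ((r ∧ s) U[2,3] (r ∧ p)), and ¬p at every k in [1,j-1].
  j=1: ((r ∧ s) U[2,3] (r ∧ p)) — fails.
  j=2: ((r ∧ s) U[2,3] (r ∧ p)) — fails.
  j=3: ((r ∧ s) U[2,3] (r ∧ p)) — fails.
  j=4: ((r ∧ s) U[2,3] (r ∧ p)) — fails.
No j in the window works → until fails.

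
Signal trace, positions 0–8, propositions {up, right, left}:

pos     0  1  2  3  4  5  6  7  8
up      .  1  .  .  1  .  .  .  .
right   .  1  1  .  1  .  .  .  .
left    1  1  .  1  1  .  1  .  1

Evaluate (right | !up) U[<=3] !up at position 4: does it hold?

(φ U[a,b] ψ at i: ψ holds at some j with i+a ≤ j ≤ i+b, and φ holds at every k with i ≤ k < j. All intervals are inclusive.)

Need some j in [4,7] with !up, and (right | !up) at every k in [4,j-1].
  j=4: !up false.
  j=5: !up holds; (right | !up) holds at every k in [4,4] → satisfied.

Yes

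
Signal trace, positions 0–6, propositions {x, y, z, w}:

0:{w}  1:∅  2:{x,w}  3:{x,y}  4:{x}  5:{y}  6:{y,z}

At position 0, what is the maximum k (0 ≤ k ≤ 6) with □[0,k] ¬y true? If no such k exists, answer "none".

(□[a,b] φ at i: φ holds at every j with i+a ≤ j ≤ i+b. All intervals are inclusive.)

¬y must hold from j=0 onward; find where it first fails.
  j=0: holds
  j=1: holds
  j=2: holds
  j=3: fails
Holds on [0,2], so largest k = 2.

2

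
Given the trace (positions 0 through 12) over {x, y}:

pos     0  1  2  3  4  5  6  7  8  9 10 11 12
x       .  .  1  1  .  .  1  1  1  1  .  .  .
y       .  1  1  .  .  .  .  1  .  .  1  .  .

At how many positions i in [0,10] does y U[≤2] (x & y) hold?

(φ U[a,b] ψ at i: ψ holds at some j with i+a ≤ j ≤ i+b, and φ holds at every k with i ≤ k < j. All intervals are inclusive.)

Evaluate at each i in [0,10]:
  i=0: ✗ (lhs fails at k=0 before rhs at j=2)
  i=1: ✓ (rhs at j=2; lhs holds on [1,1])
  i=2: ✓ (rhs at j=2)
  i=3: ✗ (no rhs in [3,5])
  i=4: ✗ (no rhs in [4,6])
  i=5: ✗ (lhs fails at k=5 before rhs at j=7)
  i=6: ✗ (lhs fails at k=6 before rhs at j=7)
  i=7: ✓ (rhs at j=7)
  i=8: ✗ (no rhs in [8,10])
  i=9: ✗ (no rhs in [9,11])
  i=10: ✗ (no rhs in [10,12])
Positions where it holds: {1, 2, 7} → 3.

3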